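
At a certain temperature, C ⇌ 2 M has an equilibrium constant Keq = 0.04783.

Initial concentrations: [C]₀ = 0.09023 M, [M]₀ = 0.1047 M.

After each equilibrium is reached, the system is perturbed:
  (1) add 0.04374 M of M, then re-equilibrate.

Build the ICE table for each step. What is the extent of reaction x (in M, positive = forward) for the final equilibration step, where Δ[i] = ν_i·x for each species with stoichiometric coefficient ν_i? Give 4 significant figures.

Q₀ = 0.1215 vs Keq = 0.04783 ⇒ Q>K, reverse
Step 1:
                  C         M
  I         0.09023    0.1047
  C         0.01661  -0.03322
  E          0.1068   0.07148
  solve Keq expr → x = -0.01661; check Q = 0.04783
Then add 0.04374 M of M.
Step 2:
                  C         M
  I          0.1068    0.1152
  C         0.01885  -0.03769
  E          0.1257   0.07753
  solve Keq expr → x = -0.01885; check Q = 0.04783

x = -0.01885 M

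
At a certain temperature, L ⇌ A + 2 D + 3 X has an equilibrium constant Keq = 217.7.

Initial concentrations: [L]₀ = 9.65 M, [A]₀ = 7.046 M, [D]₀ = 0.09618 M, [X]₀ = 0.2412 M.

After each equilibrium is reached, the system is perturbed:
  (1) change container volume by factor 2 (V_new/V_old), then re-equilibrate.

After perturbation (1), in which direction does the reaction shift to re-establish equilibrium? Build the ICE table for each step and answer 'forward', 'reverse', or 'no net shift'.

Direction: forward

Q₀ = 9.4780e-05 vs Keq = 217.7 ⇒ Q<K, forward
Step 1:
                   L          A          D          X
  Initial       9.65      7.046    0.09618     0.2412
  Change      -1.095      1.095      2.189      3.284
  Equil        8.555      8.141      2.285      3.525
  solve Keq expr → x = 1.095; check Q = 217.7
Then change container volume by factor 2 (V_new/V_old).
Step 2:
                   L          A          D          X
  Initial      4.278       4.07      1.143      1.763
  Change     -0.5239     0.5239      1.048      1.572
  Equil        3.754      4.594      2.191      3.334
  solve Keq expr → x = 0.5239; check Q = 217.7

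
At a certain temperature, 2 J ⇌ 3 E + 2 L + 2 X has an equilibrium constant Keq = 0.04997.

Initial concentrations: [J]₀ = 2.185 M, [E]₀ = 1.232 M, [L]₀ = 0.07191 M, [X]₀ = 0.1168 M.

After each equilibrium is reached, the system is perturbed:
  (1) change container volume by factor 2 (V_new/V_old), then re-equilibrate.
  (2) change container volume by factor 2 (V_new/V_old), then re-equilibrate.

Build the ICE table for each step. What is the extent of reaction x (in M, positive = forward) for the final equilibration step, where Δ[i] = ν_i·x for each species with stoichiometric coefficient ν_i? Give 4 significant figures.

Q₀ = 2.7631e-05 vs Keq = 0.04997 ⇒ Q<K, forward
Step 1:
                   J          E          L          X
  I            2.185      1.232    0.07191     0.1168
  C          -0.3326      0.499     0.3326     0.3326
  E            1.852      1.731     0.4046     0.4494
  solve Keq expr → x = 0.1663; check Q = 0.04997
Then change container volume by factor 2 (V_new/V_old).
Step 2:
                   J          E          L          X
  I           0.9262     0.8655     0.2023     0.2247
  C          -0.1664     0.2497     0.1664     0.1664
  E           0.7597      1.115     0.3687     0.3912
  solve Keq expr → x = 0.08322; check Q = 0.04997
Then change container volume by factor 2 (V_new/V_old).
Step 3:
                   J          E          L          X
  I           0.3799     0.5576     0.1844     0.1956
  C          -0.1165     0.1748     0.1165     0.1165
  E           0.2633     0.7324     0.3009     0.3121
  solve Keq expr → x = 0.05827; check Q = 0.04997

x = 0.05827 M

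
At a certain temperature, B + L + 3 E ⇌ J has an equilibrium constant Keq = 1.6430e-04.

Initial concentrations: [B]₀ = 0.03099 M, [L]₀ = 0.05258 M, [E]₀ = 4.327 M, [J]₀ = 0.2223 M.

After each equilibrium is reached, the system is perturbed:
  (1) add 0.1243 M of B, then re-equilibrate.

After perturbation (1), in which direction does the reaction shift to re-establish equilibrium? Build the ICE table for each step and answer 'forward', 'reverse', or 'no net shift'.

Direction: forward

Q₀ = 1.684 vs Keq = 1.6430e-04 ⇒ Q>K, reverse
Step 1:
                  B         L         E         J
  init      0.03099   0.05258     4.327    0.2223
  Δ          0.2209    0.2209    0.6627   -0.2209
  eq         0.2519    0.2735      4.99  0.001406
  solve Keq expr → x = -0.2209; check Q = 1.6430e-04
Then add 0.1243 M of B.
Step 2:
                  B         L         E         J
  init       0.3762    0.2735      4.99  0.001406
  Δ       -6.8221e-04 -6.8221e-04 -0.002047 6.8221e-04
  eq         0.3755    0.2728     4.988  0.002088
  solve Keq expr → x = 6.8221e-04; check Q = 1.6430e-04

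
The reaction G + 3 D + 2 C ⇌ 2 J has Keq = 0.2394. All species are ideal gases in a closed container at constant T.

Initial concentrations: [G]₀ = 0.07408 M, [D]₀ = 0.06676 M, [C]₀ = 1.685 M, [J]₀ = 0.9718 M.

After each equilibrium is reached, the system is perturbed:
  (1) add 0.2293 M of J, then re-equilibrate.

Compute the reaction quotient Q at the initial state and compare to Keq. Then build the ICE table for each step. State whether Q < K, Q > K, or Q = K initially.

Q₀ = 1.5091e+04 vs Keq = 0.2394 ⇒ Q>K, reverse
Step 1:
                   G          D          C          J
  I          0.07408    0.06676      1.685     0.9718
  C            0.254     0.7621      0.508     -0.508
  E           0.3281     0.8288      2.193     0.4638
  solve Keq expr → x = -0.254; check Q = 0.2394
Then add 0.2293 M of J.
Step 2:
                   G          D          C          J
  I           0.3281     0.8288      2.193     0.6931
  C          0.03833      0.115    0.07667   -0.07667
  E           0.3664     0.9438       2.27     0.6164
  solve Keq expr → x = -0.03833; check Q = 0.2394

Q₀ = 1.5091e+04; Q > K (proceeds reverse)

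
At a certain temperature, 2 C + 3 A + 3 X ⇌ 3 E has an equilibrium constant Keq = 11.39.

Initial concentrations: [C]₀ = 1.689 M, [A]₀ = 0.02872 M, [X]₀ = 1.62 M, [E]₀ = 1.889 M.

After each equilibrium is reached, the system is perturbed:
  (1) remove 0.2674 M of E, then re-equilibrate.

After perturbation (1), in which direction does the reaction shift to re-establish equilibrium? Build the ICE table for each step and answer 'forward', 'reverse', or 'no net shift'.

Direction: forward

Q₀ = 2.3461e+04 vs Keq = 11.39 ⇒ Q>K, reverse
Step 1:
                    C           A           X           E
  Initial       1.689     0.02872        1.62       1.889
  Change       0.1565      0.2348      0.2348     -0.2348
  Equil         1.846      0.2635       1.855       1.654
  solve Keq expr → x = -0.07825; check Q = 11.39
Then remove 0.2674 M of E.
Step 2:
                    C           A           X           E
  Initial       1.846      0.2635       1.855       1.387
  Change      -0.0212     -0.0318     -0.0318      0.0318
  Equil         1.824      0.2317       1.823       1.419
  solve Keq expr → x = 0.0106; check Q = 11.39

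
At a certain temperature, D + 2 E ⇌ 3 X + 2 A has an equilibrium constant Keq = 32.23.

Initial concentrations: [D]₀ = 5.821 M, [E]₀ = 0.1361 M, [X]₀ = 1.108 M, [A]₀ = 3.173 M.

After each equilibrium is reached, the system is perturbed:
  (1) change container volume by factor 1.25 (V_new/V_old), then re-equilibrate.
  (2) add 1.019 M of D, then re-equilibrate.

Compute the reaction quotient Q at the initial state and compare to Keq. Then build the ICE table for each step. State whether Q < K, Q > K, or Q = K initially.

Q₀ = 127 vs Keq = 32.23 ⇒ Q>K, reverse
Step 1:
                  D         E         X         A
  I           5.821    0.1361     1.108     3.173
  C         0.04155    0.0831   -0.1246   -0.0831
  E           5.863    0.2192    0.9834      3.09
  solve Keq expr → x = -0.04155; check Q = 32.23
Then change container volume by factor 1.25 (V_new/V_old).
Step 2:
                  D         E         X         A
  I            4.69    0.1754    0.7867     2.472
  C        -0.01189  -0.02379   0.03568   0.02379
  E           4.678    0.1516    0.8224     2.496
  solve Keq expr → x = 0.01189; check Q = 32.23
Then add 1.019 M of D.
Step 3:
                  D         E         X         A
  I           5.697    0.1516    0.8224     2.496
  C       -0.004938 -0.009875   0.01481  0.009875
  E           5.692    0.1417    0.8372     2.506
  solve Keq expr → x = 0.004938; check Q = 32.23

Q₀ = 127; Q > K (proceeds reverse)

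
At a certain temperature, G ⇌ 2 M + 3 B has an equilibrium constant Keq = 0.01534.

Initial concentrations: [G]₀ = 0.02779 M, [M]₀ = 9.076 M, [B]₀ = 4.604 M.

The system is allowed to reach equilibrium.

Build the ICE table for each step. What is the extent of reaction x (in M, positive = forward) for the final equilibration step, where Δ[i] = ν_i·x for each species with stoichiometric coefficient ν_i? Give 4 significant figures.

Q₀ = 2.8927e+05 vs Keq = 0.01534 ⇒ Q>K, reverse
Step 1:
                   G          M          B
  I          0.02779      9.076      4.604
  C            1.506     -3.012     -4.518
  E            1.534      6.064    0.08617
  solve Keq expr → x = -1.506; check Q = 0.01534

x = -1.506 M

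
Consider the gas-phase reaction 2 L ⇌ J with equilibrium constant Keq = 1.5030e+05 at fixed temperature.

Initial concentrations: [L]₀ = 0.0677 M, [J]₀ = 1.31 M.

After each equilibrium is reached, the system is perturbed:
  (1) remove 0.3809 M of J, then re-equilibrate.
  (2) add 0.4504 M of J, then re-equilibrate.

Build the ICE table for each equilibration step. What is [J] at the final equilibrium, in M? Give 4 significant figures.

[J]_eq = 1.412 M

Q₀ = 285.8 vs Keq = 1.5030e+05 ⇒ Q<K, forward
Step 1:
                  L         J
  I          0.0677      1.31
  C        -0.06471   0.03236
  E        0.002989     1.342
  solve Keq expr → x = 0.03236; check Q = 1.5030e+05
Then remove 0.3809 M of J.
Step 2:
                  L         J
  I        0.002989    0.9615
  C       -4.5899e-04 2.2950e-04
  E         0.00253    0.9617
  solve Keq expr → x = 2.2950e-04; check Q = 1.5030e+05
Then add 0.4504 M of J.
Step 3:
                  L         J
  I         0.00253     1.412
  C       5.3534e-04 -2.6767e-04
  E        0.003065     1.412
  solve Keq expr → x = -2.6767e-04; check Q = 1.5030e+05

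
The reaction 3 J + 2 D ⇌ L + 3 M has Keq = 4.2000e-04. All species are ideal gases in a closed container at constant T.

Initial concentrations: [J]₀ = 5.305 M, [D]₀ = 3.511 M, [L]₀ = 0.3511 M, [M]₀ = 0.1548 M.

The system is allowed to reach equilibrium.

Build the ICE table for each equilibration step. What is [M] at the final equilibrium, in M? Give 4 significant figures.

[M]_eq = 0.8627 M

Q₀ = 7.0766e-07 vs Keq = 4.2000e-04 ⇒ Q<K, forward
Step 1:
                   J          D          L          M
  Initial      5.305      3.511     0.3511     0.1548
  Change     -0.7079    -0.4719      0.236     0.7079
  Equil        4.597      3.039     0.5871     0.8627
  solve Keq expr → x = 0.236; check Q = 4.2000e-04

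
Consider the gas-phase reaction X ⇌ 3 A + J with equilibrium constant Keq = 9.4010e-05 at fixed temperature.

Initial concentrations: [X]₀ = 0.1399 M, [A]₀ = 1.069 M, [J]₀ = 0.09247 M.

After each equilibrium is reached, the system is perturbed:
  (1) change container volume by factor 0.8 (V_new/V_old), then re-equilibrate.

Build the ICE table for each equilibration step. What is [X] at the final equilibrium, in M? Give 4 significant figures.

Q₀ = 0.8075 vs Keq = 9.4010e-05 ⇒ Q>K, reverse
Step 1:
                  X         A         J
  I          0.1399     1.069   0.09247
  C         0.09243   -0.2773  -0.09243
  E          0.2323    0.7917 4.4010e-05
  solve Keq expr → x = -0.09243; check Q = 9.4010e-05
Then change container volume by factor 0.8 (V_new/V_old).
Step 2:
                  X         A         J
  I          0.2904    0.9897 5.5013e-05
  C       2.6837e-05 -8.0510e-05 -2.6837e-05
  E          0.2904    0.9896 2.8176e-05
  solve Keq expr → x = -2.6837e-05; check Q = 9.4010e-05

[X]_eq = 0.2904 M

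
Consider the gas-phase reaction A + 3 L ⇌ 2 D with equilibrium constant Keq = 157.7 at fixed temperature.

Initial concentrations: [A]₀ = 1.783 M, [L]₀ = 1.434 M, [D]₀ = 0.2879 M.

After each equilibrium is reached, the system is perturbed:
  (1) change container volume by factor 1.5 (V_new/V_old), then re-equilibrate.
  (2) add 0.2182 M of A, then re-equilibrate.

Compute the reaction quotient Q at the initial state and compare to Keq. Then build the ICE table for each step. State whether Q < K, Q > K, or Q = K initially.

Q₀ = 0.01576 vs Keq = 157.7 ⇒ Q<K, forward
Step 1:
                  A         L         D
  Initial     1.783     1.434    0.2879
  Change    -0.4179    -1.254    0.8358
  Equil       1.365    0.1803     1.124
  solve Keq expr → x = 0.4179; check Q = 157.7
Then change container volume by factor 1.5 (V_new/V_old).
Step 2:
                  A         L         D
  Initial    0.9101    0.1202    0.7491
  Change    0.01118   0.03354  -0.02236
  Equil      0.9213    0.1538    0.7268
  solve Keq expr → x = -0.01118; check Q = 157.7
Then add 0.2182 M of A.
Step 3:
                  A         L         D
  Initial     1.139    0.1538    0.7268
  Change  -0.003183 -0.009548  0.006366
  Equil       1.136    0.1442    0.7331
  solve Keq expr → x = 0.003183; check Q = 157.7

Q₀ = 0.01576; Q < K (proceeds forward)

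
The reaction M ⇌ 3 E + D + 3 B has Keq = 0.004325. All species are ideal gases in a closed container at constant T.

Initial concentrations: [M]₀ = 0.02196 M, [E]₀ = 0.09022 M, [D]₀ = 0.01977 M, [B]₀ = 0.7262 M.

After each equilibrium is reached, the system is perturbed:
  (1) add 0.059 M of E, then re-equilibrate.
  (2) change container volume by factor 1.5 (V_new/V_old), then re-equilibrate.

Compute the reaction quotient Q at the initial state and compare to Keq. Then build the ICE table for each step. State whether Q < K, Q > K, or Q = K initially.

Q₀ = 2.5319e-04 vs Keq = 0.004325 ⇒ Q<K, forward
Step 1:
                   M          E          D          B
  init       0.02196    0.09022    0.01977     0.7262
  Δ         -0.01388    0.04165    0.01388    0.04165
  eq        0.008077     0.1319    0.03365     0.7678
  solve Keq expr → x = 0.01388; check Q = 0.004325
Then add 0.059 M of E.
Step 2:
                   M          E          D          B
  init      0.008077     0.1909    0.03365     0.7678
  Δ         0.005937   -0.01781  -0.005937   -0.01781
  eq         0.01401     0.1731    0.02772       0.75
  solve Keq expr → x = -0.005937; check Q = 0.004325
Then change container volume by factor 1.5 (V_new/V_old).
Step 3:
                   M          E          D          B
  init      0.009343     0.1154    0.01848        0.5
  Δ        -0.007182    0.02155   0.007182    0.02155
  eq        0.002161     0.1369    0.02566     0.5216
  solve Keq expr → x = 0.007182; check Q = 0.004325

Q₀ = 2.5319e-04; Q < K (proceeds forward)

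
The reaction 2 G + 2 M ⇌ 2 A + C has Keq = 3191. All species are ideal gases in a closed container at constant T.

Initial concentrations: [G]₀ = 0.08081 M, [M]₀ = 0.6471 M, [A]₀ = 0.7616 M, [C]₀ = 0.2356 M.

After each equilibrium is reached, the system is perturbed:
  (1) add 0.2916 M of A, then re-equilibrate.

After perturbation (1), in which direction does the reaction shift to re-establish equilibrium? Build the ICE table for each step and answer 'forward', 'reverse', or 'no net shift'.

Direction: reverse

Q₀ = 49.98 vs Keq = 3191 ⇒ Q<K, forward
Step 1:
                   G          M          A          C
  init       0.08081     0.6471     0.7616     0.2356
  Δ         -0.06766   -0.06766    0.06766    0.03383
  eq         0.01315     0.5794     0.8293     0.2694
  solve Keq expr → x = 0.03383; check Q = 3191
Then add 0.2916 M of A.
Step 2:
                   G          M          A          C
  init       0.01315     0.5794      1.121     0.2694
  Δ         0.004352   0.004352  -0.004352  -0.002176
  eq          0.0175     0.5838      1.117     0.2673
  solve Keq expr → x = -0.002176; check Q = 3191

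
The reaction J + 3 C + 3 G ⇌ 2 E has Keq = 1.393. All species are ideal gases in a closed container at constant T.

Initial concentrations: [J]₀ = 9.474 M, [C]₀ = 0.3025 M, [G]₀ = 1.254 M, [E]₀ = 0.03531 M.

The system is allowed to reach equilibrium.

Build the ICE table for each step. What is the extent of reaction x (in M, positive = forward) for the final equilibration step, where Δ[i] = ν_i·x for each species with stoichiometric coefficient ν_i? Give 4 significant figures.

x = 0.06196 M

Q₀ = 0.002411 vs Keq = 1.393 ⇒ Q<K, forward
Step 1:
                  J         C         G         E
  I           9.474    0.3025     1.254   0.03531
  C        -0.06196   -0.1859   -0.1859    0.1239
  E           9.412    0.1166     1.068    0.1592
  solve Keq expr → x = 0.06196; check Q = 1.393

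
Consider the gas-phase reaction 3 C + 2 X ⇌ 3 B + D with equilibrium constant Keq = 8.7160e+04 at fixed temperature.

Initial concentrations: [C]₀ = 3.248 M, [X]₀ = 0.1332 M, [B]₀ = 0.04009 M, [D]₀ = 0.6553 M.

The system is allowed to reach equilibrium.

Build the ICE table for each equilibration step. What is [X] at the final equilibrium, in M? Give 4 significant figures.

[X]_eq = 6.3496e-05 M

Q₀ = 6.9453e-05 vs Keq = 8.7160e+04 ⇒ Q<K, forward
Step 1:
                   C          X          B          D
  Initial      3.248     0.1332    0.04009     0.6553
  Change     -0.1997    -0.1331     0.1997    0.06657
  Equil        3.048 6.3496e-05     0.2398     0.7219
  solve Keq expr → x = 0.06657; check Q = 8.7160e+04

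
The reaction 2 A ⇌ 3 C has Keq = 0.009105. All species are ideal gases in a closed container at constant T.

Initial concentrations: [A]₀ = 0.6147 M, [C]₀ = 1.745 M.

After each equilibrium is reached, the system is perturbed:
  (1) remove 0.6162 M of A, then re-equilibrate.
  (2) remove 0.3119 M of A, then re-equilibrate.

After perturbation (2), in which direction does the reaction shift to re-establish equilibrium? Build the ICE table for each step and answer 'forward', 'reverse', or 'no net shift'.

Direction: reverse

Q₀ = 14.06 vs Keq = 0.009105 ⇒ Q>K, reverse
Step 1:
                   A          C
  init        0.6147      1.745
  Δ           0.9738     -1.461
  eq           1.589     0.2843
  solve Keq expr → x = -0.4869; check Q = 0.009105
Then remove 0.6162 M of A.
Step 2:
                   A          C
  init        0.9723     0.2843
  Δ           0.0484    -0.0726
  eq           1.021     0.2117
  solve Keq expr → x = -0.0242; check Q = 0.009105
Then remove 0.3119 M of A.
Step 3:
                   A          C
  init        0.7088     0.2117
  Δ           0.0276    -0.0414
  eq          0.7364     0.1703
  solve Keq expr → x = -0.0138; check Q = 0.009105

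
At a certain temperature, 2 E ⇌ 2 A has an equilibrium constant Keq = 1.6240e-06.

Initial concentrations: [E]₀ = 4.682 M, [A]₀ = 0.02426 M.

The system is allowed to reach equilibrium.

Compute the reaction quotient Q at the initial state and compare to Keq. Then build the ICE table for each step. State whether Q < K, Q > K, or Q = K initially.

Q₀ = 2.6848e-05 vs Keq = 1.6240e-06 ⇒ Q>K, reverse
Step 1:
                    E           A
  I             4.682     0.02426
  C           0.01827    -0.01827
  E               4.7     0.00599
  solve Keq expr → x = -0.009135; check Q = 1.6240e-06

Q₀ = 2.6848e-05; Q > K (proceeds reverse)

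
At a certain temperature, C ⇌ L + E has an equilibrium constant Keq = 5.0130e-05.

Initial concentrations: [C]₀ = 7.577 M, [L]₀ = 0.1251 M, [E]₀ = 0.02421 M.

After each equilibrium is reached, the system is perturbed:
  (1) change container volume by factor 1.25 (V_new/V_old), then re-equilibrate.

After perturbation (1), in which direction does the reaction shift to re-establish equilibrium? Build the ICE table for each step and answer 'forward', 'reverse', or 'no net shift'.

Q₀ = 3.9972e-04 vs Keq = 5.0130e-05 ⇒ Q>K, reverse
Step 1:
                    C           L           E
  init          7.577      0.1251     0.02421
  Δ           0.02057    -0.02057    -0.02057
  eq            7.598      0.1045    0.003643
  solve Keq expr → x = -0.02057; check Q = 5.0130e-05
Then change container volume by factor 1.25 (V_new/V_old).
Step 2:
                    C           L           E
  init          6.078     0.08363    0.002915
  Δ       -6.9812e-04  6.9812e-04  6.9812e-04
  eq            6.077     0.08432    0.003613
  solve Keq expr → x = 6.9812e-04; check Q = 5.0130e-05

Direction: forward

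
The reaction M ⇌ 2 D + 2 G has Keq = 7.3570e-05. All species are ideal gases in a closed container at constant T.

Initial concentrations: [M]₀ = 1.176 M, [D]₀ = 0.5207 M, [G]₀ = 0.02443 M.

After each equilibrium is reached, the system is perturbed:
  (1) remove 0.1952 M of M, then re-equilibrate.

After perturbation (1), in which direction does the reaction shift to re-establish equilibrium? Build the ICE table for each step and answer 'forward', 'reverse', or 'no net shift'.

Direction: reverse

Q₀ = 1.3760e-04 vs Keq = 7.3570e-05 ⇒ Q>K, reverse
Step 1:
                  M         D         G
  init        1.176    0.5207   0.02443
  Δ        0.003161 -0.006323 -0.006323
  eq          1.179    0.5144   0.01811
  solve Keq expr → x = -0.003161; check Q = 7.3570e-05
Then remove 0.1952 M of M.
Step 2:
                  M         D         G
  init        0.984    0.5144   0.01811
  Δ       7.5570e-04 -0.001511 -0.001511
  eq         0.9847    0.5129    0.0166
  solve Keq expr → x = -7.5570e-04; check Q = 7.3570e-05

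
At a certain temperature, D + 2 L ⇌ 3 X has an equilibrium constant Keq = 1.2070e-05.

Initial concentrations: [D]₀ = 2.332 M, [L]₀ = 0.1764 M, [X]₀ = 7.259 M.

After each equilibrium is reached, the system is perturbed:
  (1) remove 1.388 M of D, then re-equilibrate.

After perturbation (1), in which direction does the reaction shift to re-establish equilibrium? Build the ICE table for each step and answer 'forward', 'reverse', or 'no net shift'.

Direction: reverse

Q₀ = 5271 vs Keq = 1.2070e-05 ⇒ Q>K, reverse
Step 1:
                   D          L          X
  Initial      2.332     0.1764      7.259
  Change       2.382      4.765     -7.147
  Equil        4.714      4.941     0.1116
  solve Keq expr → x = -2.382; check Q = 1.2070e-05
Then remove 1.388 M of D.
Step 2:
                   D          L          X
  Initial      3.326      4.941     0.1116
  Change    0.004032   0.008065    -0.0121
  Equil        3.331      4.949    0.09949
  solve Keq expr → x = -0.004032; check Q = 1.2070e-05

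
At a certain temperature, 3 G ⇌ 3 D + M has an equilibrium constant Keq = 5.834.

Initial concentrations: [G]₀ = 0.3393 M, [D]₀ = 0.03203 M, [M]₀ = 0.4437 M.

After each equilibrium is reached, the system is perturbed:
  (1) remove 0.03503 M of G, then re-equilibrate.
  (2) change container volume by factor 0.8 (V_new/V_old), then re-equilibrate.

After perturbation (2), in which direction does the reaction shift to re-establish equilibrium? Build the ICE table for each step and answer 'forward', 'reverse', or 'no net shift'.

Q₀ = 3.7326e-04 vs Keq = 5.834 ⇒ Q<K, forward
Step 1:
                  G         D         M
  I          0.3393   0.03203    0.4437
  C         -0.2247    0.2247   0.07491
  E          0.1146    0.2567    0.5186
  solve Keq expr → x = 0.07491; check Q = 5.834
Then remove 0.03503 M of G.
Step 2:
                  G         D         M
  I         0.07955    0.2567    0.5186
  C         0.02385  -0.02385  -0.00795
  E          0.1034    0.2329    0.5107
  solve Keq expr → x = -0.00795; check Q = 5.834
Then change container volume by factor 0.8 (V_new/V_old).
Step 3:
                  G         D         M
  I          0.1293    0.2911    0.6383
  C        0.006645 -0.006645 -0.002215
  E          0.1359    0.2845    0.6361
  solve Keq expr → x = -0.002215; check Q = 5.834

Direction: reverse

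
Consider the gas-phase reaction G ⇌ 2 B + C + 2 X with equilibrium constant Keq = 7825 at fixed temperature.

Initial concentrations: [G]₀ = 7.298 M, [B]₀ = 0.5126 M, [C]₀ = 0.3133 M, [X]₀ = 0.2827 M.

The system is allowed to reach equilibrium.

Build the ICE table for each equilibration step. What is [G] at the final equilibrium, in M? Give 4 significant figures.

Q₀ = 9.0150e-04 vs Keq = 7825 ⇒ Q<K, forward
Step 1:
                  G         B         C         X
  I           7.298    0.5126    0.3133    0.2827
  C          -4.125     8.251     4.125     8.251
  E           3.173     8.764     4.439     8.534
  solve Keq expr → x = 4.125; check Q = 7825

[G]_eq = 3.173 M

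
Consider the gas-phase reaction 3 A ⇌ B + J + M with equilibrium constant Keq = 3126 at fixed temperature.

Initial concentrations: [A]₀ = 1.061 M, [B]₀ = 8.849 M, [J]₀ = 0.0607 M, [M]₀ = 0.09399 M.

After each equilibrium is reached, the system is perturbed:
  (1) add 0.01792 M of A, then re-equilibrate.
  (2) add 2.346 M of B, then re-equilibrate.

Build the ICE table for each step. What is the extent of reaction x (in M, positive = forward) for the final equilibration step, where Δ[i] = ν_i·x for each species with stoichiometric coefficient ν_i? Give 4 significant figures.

x = -0.001983 M

Q₀ = 0.04227 vs Keq = 3126 ⇒ Q<K, forward
Step 1:
                   A          B          J          M
  init         1.061      8.849     0.0607    0.09399
  Δ          -0.9827     0.3276     0.3276     0.3276
  eq         0.07832      9.177     0.3883     0.4215
  solve Keq expr → x = 0.3276; check Q = 3126
Then add 0.01792 M of A.
Step 2:
                   A          B          J          M
  init       0.09624      9.177     0.3883     0.4215
  Δ         -0.01717   0.005722   0.005722   0.005722
  eq         0.07908      9.182      0.394     0.4273
  solve Keq expr → x = 0.005722; check Q = 3126
Then add 2.346 M of B.
Step 3:
                   A          B          J          M
  init       0.07908      11.53      0.394     0.4273
  Δ          0.00595  -0.001983  -0.001983  -0.001983
  eq         0.08503      11.53      0.392     0.4253
  solve Keq expr → x = -0.001983; check Q = 3126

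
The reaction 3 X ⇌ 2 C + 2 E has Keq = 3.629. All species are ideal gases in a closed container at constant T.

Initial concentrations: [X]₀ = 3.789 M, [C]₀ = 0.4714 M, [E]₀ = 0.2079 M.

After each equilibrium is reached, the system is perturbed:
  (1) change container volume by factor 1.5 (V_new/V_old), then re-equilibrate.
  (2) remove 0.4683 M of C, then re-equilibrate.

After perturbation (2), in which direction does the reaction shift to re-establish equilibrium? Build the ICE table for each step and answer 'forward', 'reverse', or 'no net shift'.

Q₀ = 1.7657e-04 vs Keq = 3.629 ⇒ Q<K, forward
Step 1:
                    X           C           E
  I             3.789      0.4714      0.2079
  C            -2.295        1.53        1.53
  E             1.494       2.001       1.738
  solve Keq expr → x = 0.765; check Q = 3.629
Then change container volume by factor 1.5 (V_new/V_old).
Step 2:
                    X           C           E
  I            0.9959       1.334       1.159
  C          -0.07735     0.05157     0.05157
  E            0.9186       1.386        1.21
  solve Keq expr → x = 0.02578; check Q = 3.629
Then remove 0.4683 M of C.
Step 3:
                    X           C           E
  I            0.9186      0.9176        1.21
  C           -0.1378     0.09186     0.09186
  E            0.7808       1.009       1.302
  solve Keq expr → x = 0.04593; check Q = 3.629

Direction: forward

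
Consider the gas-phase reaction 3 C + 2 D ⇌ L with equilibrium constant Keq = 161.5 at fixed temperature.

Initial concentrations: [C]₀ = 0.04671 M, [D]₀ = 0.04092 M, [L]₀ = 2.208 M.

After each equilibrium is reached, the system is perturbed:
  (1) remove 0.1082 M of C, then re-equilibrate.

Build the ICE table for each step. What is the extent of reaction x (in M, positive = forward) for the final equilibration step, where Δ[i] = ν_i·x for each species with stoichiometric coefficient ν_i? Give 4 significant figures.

Q₀ = 1.2939e+07 vs Keq = 161.5 ⇒ Q>K, reverse
Step 1:
                  C         D         L
  Initial   0.04671   0.04092     2.208
  Change     0.4391    0.2927   -0.1464
  Equil      0.4858    0.3337     2.062
  solve Keq expr → x = -0.1464; check Q = 161.5
Then remove 0.1082 M of C.
Step 2:
                  C         D         L
  Initial    0.3776    0.3337     2.062
  Change    0.06735    0.0449  -0.02245
  Equil       0.445    0.3786     2.039
  solve Keq expr → x = -0.02245; check Q = 161.5

x = -0.02245 M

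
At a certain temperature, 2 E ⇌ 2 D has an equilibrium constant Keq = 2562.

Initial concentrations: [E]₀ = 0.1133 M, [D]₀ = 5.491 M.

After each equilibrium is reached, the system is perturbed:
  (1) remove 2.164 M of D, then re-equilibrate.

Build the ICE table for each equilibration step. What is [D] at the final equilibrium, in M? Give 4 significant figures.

Q₀ = 2349 vs Keq = 2562 ⇒ Q<K, forward
Step 1:
                    E           D
  Initial      0.1133       5.491
  Change    -0.004724    0.004724
  Equil        0.1086       5.496
  solve Keq expr → x = 0.002362; check Q = 2562
Then remove 2.164 M of D.
Step 2:
                    E           D
  Initial      0.1086       3.332
  Change     -0.04192     0.04192
  Equil       0.06665       3.374
  solve Keq expr → x = 0.02096; check Q = 2562

[D]_eq = 3.374 M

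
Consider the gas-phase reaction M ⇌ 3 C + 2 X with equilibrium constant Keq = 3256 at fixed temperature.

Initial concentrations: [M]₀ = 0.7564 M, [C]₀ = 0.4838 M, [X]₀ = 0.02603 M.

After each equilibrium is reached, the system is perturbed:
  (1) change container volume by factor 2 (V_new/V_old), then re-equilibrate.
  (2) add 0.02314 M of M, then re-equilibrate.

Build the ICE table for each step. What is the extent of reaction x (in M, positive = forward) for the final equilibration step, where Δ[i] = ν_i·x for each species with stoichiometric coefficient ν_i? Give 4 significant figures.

x = 0.023 M

Q₀ = 1.0144e-04 vs Keq = 3256 ⇒ Q<K, forward
Step 1:
                   M          C          X
  I           0.7564     0.4838    0.02603
  C          -0.7424      2.227      1.485
  E          0.01397      2.711      1.511
  solve Keq expr → x = 0.7424; check Q = 3256
Then change container volume by factor 2 (V_new/V_old).
Step 2:
                   M          C          X
  I         0.006985      1.356     0.7554
  C        -0.006514    0.01954    0.01303
  E       4.7159e-04      1.375     0.7685
  solve Keq expr → x = 0.006514; check Q = 3256
Then add 0.02314 M of M.
Step 3:
                   M          C          X
  I          0.02361      1.375     0.7685
  C           -0.023    0.06899      0.046
  E       6.1353e-04      1.444     0.8145
  solve Keq expr → x = 0.023; check Q = 3256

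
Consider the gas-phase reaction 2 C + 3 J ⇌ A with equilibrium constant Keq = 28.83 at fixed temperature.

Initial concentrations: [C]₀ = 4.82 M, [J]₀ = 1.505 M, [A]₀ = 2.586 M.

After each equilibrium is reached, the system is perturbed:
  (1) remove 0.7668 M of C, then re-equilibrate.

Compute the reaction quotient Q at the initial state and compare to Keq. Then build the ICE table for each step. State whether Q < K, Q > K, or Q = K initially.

Q₀ = 0.03265 vs Keq = 28.83 ⇒ Q<K, forward
Step 1:
                   C          J          A
  Initial       4.82      1.505      2.586
  Change     -0.8773     -1.316     0.4387
  Equil        3.943      0.189      3.025
  solve Keq expr → x = 0.4387; check Q = 28.83
Then remove 0.7668 M of C.
Step 2:
                   C          J          A
  Initial      3.176      0.189      3.025
  Change     0.01882    0.02823  -0.009409
  Equil        3.195     0.2172      3.015
  solve Keq expr → x = -0.009409; check Q = 28.83

Q₀ = 0.03265; Q < K (proceeds forward)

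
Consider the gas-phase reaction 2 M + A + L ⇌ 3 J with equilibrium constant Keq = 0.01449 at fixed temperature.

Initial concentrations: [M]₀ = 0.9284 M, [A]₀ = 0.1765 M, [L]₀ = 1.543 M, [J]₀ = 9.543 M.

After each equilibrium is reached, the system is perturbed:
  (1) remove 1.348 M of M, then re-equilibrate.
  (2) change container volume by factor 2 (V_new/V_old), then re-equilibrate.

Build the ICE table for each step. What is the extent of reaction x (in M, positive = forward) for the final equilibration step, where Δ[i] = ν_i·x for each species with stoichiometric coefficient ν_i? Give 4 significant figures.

Q₀ = 3702 vs Keq = 0.01449 ⇒ Q>K, reverse
Step 1:
                  M         A         L         J
  Initial    0.9284    0.1765     1.543     9.543
  Change      5.147     2.573     2.573     -7.72
  Equil       6.075      2.75     4.116     1.823
  solve Keq expr → x = -2.573; check Q = 0.01449
Then remove 1.348 M of M.
Step 2:
                  M         A         L         J
  Initial     4.727      2.75     4.116     1.823
  Change     0.1497   0.07486   0.07486   -0.2246
  Equil       4.877     2.825     4.191     1.598
  solve Keq expr → x = -0.07486; check Q = 0.01449
Then change container volume by factor 2 (V_new/V_old).
Step 3:
                  M         A         L         J
  Initial     2.439     1.412     2.096     0.799
  Change    0.09157   0.04579   0.04579   -0.1374
  Equil        2.53     1.458     2.141    0.6616
  solve Keq expr → x = -0.04579; check Q = 0.01449

x = -0.04579 M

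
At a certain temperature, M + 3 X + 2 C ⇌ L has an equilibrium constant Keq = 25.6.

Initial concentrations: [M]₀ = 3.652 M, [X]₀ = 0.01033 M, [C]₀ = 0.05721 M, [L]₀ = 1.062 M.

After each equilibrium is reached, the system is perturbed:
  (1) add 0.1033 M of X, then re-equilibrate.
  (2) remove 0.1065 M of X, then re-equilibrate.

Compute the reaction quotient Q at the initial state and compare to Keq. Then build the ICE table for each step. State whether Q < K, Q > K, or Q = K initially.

Q₀ = 8.0603e+07 vs Keq = 25.6 ⇒ Q>K, reverse
Step 1:
                    M           X           C           L
  Initial       3.652     0.01033     0.05721       1.062
  Change       0.1414      0.4242      0.2828     -0.1414
  Equil         3.793      0.4345        0.34      0.9206
  solve Keq expr → x = -0.1414; check Q = 25.6
Then add 0.1033 M of X.
Step 2:
                    M           X           C           L
  Initial       3.793      0.5378        0.34      0.9206
  Change     -0.02024    -0.06071    -0.04047     0.02024
  Equil         3.773      0.4771      0.2995      0.9409
  solve Keq expr → x = 0.02024; check Q = 25.6
Then remove 0.1065 M of X.
Step 3:
                    M           X           C           L
  Initial       3.773      0.3706      0.2995      0.9409
  Change      0.02089     0.06267     0.04178    -0.02089
  Equil         3.794      0.4332      0.3413        0.92
  solve Keq expr → x = -0.02089; check Q = 25.6

Q₀ = 8.0603e+07; Q > K (proceeds reverse)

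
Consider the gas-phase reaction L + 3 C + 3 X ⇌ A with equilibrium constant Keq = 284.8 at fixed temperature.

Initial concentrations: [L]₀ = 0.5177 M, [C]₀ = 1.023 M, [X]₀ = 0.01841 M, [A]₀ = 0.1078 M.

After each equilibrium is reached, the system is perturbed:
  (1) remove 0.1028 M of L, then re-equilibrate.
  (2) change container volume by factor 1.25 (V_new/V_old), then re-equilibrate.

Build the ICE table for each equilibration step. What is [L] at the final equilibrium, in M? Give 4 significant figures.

[L]_eq = 0.3581 M

Q₀ = 3.1171e+04 vs Keq = 284.8 ⇒ Q>K, reverse
Step 1:
                  L         C         X         A
  I          0.5177     1.023   0.01841    0.1078
  C         0.01952   0.05856   0.05856  -0.01952
  E          0.5372     1.082   0.07697   0.08828
  solve Keq expr → x = -0.01952; check Q = 284.8
Then remove 0.1028 M of L.
Step 2:
                  L         C         X         A
  I          0.4344     1.082   0.07697   0.08828
  C        0.001567  0.004702  0.004702 -0.001567
  E           0.436     1.086   0.08167   0.08671
  solve Keq expr → x = -0.001567; check Q = 284.8
Then change container volume by factor 1.25 (V_new/V_old).
Step 3:
                  L         C         X         A
  I          0.3488     0.869   0.06534   0.06937
  C        0.009356   0.02807   0.02807 -0.009356
  E          0.3581    0.8971   0.09341   0.06001
  solve Keq expr → x = -0.009356; check Q = 284.8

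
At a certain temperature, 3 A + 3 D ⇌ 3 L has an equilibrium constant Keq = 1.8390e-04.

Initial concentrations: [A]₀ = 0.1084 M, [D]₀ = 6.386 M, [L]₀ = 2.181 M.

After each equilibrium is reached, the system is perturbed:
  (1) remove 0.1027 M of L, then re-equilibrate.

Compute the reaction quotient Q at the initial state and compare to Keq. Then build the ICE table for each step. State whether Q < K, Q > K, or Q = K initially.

Q₀ = 31.27 vs Keq = 1.8390e-04 ⇒ Q>K, reverse
Step 1:
                  A         D         L
  Initial    0.1084     6.386     2.181
  Change      1.474     1.474    -1.474
  Equil       1.582      7.86    0.7072
  solve Keq expr → x = -0.4913; check Q = 1.8390e-04
Then remove 0.1027 M of L.
Step 2:
                  A         D         L
  Initial     1.582      7.86    0.6045
  Change   -0.06699  -0.06699   0.06699
  Equil       1.515     7.793    0.6715
  solve Keq expr → x = 0.02233; check Q = 1.8390e-04

Q₀ = 31.27; Q > K (proceeds reverse)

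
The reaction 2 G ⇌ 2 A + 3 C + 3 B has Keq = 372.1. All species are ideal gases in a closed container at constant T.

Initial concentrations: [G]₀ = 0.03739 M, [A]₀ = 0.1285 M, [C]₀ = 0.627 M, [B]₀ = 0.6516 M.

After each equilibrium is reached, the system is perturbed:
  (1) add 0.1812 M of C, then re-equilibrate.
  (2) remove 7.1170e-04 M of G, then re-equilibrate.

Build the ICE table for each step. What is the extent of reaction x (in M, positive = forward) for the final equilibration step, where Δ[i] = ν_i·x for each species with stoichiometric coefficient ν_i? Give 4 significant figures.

Q₀ = 0.8055 vs Keq = 372.1 ⇒ Q<K, forward
Step 1:
                  G         A         C         B
  I         0.03739    0.1285     0.627    0.6516
  C         -0.0346    0.0346    0.0519    0.0519
  E        0.002791    0.1631    0.6789    0.7035
  solve Keq expr → x = 0.0173; check Q = 372.1
Then add 0.1812 M of C.
Step 2:
                  G         A         C         B
  I        0.002791    0.1631    0.8601    0.7035
  C        0.001135 -0.001135 -0.001703 -0.001703
  E        0.003926     0.162    0.8584    0.7018
  solve Keq expr → x = -5.6755e-04; check Q = 372.1
Then remove 7.1170e-04 M of G.
Step 3:
                  G         A         C         B
  I        0.003214     0.162    0.8584    0.7018
  C       6.7976e-04 -6.7976e-04  -0.00102  -0.00102
  E        0.003894    0.1613    0.8574    0.7008
  solve Keq expr → x = -3.3988e-04; check Q = 372.1

x = -3.3988e-04 M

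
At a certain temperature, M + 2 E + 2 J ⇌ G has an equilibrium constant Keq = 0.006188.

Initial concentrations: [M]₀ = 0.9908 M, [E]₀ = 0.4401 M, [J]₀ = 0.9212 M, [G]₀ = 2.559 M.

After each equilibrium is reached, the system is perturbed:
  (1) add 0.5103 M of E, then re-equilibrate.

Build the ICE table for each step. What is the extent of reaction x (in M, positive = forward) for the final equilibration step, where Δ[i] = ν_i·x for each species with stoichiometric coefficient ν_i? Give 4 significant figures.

x = 0.0898 M

Q₀ = 15.71 vs Keq = 0.006188 ⇒ Q>K, reverse
Step 1:
                    M           E           J           G
  I            0.9908      0.4401      0.9212       2.559
  C             1.232       2.463       2.463      -1.232
  E             2.222       2.903       3.384       1.327
  solve Keq expr → x = -1.232; check Q = 0.006188
Then add 0.5103 M of E.
Step 2:
                    M           E           J           G
  I             2.222       3.413       3.384       1.327
  C           -0.0898     -0.1796     -0.1796      0.0898
  E             2.133       3.234       3.205       1.417
  solve Keq expr → x = 0.0898; check Q = 0.006188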